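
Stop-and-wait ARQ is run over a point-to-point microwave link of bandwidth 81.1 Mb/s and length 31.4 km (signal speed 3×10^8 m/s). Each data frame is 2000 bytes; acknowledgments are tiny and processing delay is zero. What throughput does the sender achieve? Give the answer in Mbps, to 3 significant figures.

39.3 Mbps

t_tx = L/R = 16000/81100000 = 0.000197287 s.
t_prop = 31400/300000000 = 0.000104667 s; RTT = 0.000209333 s.
Cycle = t_tx + RTT = 0.000406621 s.
Throughput = L / cycle = 16000 / 0.000406621 = 39.3 Mbps.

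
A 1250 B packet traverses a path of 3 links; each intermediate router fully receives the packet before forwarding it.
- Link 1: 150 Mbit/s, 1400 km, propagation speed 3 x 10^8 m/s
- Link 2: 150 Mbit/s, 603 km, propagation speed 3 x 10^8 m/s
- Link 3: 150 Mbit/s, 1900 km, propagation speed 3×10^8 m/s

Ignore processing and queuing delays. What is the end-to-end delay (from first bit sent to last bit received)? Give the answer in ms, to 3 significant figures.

13.2 ms

L = 1250 × 8 = 10000 bits.
Transmission delay per hop = L/R = 10000/150000000 = 0.0666667 ms; 3 hops → 0.2 ms.
Propagation delays (d/s per hop): 4.66667, 2.01, 6.33333 ms; sum = 13.01 ms.
End-to-end = 13.2 ms.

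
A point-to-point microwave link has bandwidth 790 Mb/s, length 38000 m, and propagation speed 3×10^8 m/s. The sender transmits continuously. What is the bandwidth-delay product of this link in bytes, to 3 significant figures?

12500 bytes

Propagation delay = 38000 / 300000000 = 0.000126667 s.
BDP = R × t_prop = 790000000 × 0.000126667 = 100067 bits.
In bytes: 100067/8 = 12500 bytes.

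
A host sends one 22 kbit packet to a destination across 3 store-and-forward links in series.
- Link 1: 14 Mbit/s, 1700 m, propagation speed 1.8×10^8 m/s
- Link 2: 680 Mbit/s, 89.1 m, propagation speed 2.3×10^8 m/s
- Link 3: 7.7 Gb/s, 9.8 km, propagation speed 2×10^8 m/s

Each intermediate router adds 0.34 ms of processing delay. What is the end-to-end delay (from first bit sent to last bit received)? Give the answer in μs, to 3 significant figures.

L = 22000 bits.
Transmission delays (L/R per hop): 1571.43, 32.3529, 2.85714 μs; sum = 1606.64 μs.
Propagation delays (d/s per hop): 9.44444, 0.387391, 49 μs; sum = 58.8318 μs.
Processing at 2 router(s): 2 × 0.34 ms = 680 μs.
End-to-end = 2350 μs.

2350 μs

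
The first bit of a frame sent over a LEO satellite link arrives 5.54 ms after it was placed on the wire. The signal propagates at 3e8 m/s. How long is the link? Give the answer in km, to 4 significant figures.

d = s × t_prop = 300000000 × 0.00554 = 1662 km.

1662 km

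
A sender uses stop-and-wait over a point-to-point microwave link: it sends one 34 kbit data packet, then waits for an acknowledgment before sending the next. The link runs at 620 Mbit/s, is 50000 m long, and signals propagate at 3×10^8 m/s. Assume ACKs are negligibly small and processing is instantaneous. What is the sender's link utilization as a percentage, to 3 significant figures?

14.1 %

t_tx = L/R = 34000/620000000 = 5.48387e-05 s.
t_prop = 50000/300000000 = 0.000166667 s; RTT = 0.000333333 s.
Cycle = t_tx + RTT = 0.000388172 s.
Utilization = t_tx / cycle = 5.48387e-05/0.000388172 = 14.1 %.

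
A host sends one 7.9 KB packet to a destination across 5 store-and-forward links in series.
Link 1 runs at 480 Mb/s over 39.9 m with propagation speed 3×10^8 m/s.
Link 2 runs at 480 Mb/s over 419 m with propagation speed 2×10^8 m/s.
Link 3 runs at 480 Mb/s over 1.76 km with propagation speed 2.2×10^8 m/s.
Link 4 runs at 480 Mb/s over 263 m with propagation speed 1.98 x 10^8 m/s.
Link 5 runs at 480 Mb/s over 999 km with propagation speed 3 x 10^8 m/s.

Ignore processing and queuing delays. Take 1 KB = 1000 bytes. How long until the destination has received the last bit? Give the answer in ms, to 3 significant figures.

L = 63200 bits.
Transmission delay per hop = L/R = 63200/480000000 = 0.131667 ms; 5 hops → 0.658333 ms.
Propagation delays (d/s per hop): 0.000133, 0.002095, 0.008, 0.00132828, 3.33 ms; sum = 3.34156 ms.
End-to-end = 4.00 ms.

4.00 ms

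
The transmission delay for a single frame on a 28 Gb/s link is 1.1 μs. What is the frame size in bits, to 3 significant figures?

30800 bits

L = R × t_tx = 28000000000 b/s × 1.1e-06 s = 30800 bits.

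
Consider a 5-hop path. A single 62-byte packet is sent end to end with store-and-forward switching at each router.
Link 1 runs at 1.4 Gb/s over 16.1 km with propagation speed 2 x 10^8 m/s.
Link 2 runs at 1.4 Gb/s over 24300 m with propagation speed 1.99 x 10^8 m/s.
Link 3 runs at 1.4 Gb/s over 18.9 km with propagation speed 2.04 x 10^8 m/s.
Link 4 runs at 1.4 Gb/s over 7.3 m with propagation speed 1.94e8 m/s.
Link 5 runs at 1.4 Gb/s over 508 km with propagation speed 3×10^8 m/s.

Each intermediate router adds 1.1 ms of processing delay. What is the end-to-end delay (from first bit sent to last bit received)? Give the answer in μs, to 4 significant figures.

L = 62 × 8 = 496 bits.
Transmission delay per hop = L/R = 496/1400000000 = 0.354286 μs; 5 hops → 1.77143 μs.
Propagation delays (d/s per hop): 80.5, 122.111, 92.6471, 0.0376289, 1693.33 μs; sum = 1988.63 μs.
Processing at 4 router(s): 4 × 1.1 ms = 4400 μs.
End-to-end = 6390 μs.

6390 μs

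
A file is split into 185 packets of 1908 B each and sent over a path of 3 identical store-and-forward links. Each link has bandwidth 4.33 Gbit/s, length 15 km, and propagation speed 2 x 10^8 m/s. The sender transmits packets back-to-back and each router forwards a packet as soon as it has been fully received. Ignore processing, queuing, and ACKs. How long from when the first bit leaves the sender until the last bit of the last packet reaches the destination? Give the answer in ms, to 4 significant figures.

Per-hop transmission t_tx = L/R = 15264/4330000000 = 0.00352517 ms.
Per-hop propagation t_prop = 15000/200000000 = 0.075 ms.
Pipeline fill: first packet needs 3·t_tx to clear all hops; remaining 184 packets each add one t_tx.
Total = (3+185-1)·t_tx + 3·t_prop = 187·0.00352517 + 3·0.075 = 0.8842 ms.

0.8842 ms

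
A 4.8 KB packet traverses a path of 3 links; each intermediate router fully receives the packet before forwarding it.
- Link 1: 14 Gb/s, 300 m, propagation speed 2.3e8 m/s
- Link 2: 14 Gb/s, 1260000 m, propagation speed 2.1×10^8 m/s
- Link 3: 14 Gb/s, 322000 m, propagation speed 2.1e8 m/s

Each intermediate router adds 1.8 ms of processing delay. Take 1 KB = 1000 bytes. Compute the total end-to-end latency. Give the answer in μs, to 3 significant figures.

11100 μs

L = 38400 bits.
Transmission delay per hop = L/R = 38400/14000000000 = 2.74286 μs; 3 hops → 8.22857 μs.
Propagation delays (d/s per hop): 1.30435, 6000, 1533.33 μs; sum = 7534.64 μs.
Processing at 2 router(s): 2 × 1.8 ms = 3600 μs.
End-to-end = 11100 μs.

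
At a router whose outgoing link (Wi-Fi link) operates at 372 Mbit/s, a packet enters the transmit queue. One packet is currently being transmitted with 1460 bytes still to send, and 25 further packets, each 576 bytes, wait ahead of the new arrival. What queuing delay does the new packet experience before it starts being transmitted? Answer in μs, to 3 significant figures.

341 μs

Each queued packet: L/R = 4608/372000000 = 12.3871 μs.
25 queued → 309.677 μs.
Plus remaining 11680 bits of current packet: 31.3978 μs.
Queuing delay = 341 μs.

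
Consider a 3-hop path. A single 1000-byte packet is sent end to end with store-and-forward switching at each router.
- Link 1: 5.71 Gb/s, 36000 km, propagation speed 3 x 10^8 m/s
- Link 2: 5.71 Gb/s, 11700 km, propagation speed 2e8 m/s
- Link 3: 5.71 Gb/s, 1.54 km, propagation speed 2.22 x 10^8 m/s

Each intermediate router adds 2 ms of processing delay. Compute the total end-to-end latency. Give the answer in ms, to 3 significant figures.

L = 1000 × 8 = 8000 bits.
Transmission delay per hop = L/R = 8000/5710000000 = 0.00140105 ms; 3 hops → 0.00420315 ms.
Propagation delays (d/s per hop): 120, 58.5, 0.00693694 ms; sum = 178.507 ms.
Processing at 2 router(s): 2 × 2 ms = 4 ms.
End-to-end = 183 ms.

183 ms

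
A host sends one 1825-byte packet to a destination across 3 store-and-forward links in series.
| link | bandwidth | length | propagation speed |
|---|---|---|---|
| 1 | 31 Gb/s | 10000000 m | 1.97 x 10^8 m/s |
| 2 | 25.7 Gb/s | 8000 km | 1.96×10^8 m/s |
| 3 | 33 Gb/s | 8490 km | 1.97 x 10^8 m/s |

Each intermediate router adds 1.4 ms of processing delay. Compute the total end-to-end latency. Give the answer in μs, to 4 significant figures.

L = 1825 × 8 = 14600 bits.
Transmission delays (L/R per hop): 0.470968, 0.568093, 0.442424 μs; sum = 1.48149 μs.
Propagation delays (d/s per hop): 50761.4, 40816.3, 43096.4 μs; sum = 134674 μs.
Processing at 2 router(s): 2 × 1.4 ms = 2800 μs.
End-to-end = 137500 μs.

137500 μs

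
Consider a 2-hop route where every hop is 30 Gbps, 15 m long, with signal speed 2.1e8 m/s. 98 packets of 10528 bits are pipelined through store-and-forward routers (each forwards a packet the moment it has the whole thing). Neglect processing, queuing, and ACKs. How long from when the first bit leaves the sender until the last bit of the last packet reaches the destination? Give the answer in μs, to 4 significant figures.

34.89 μs

Per-hop transmission t_tx = L/R = 10528/30000000000 = 0.350933 μs.
Per-hop propagation t_prop = 15/210000000 = 0.0714286 μs.
Pipeline fill: first packet needs 2·t_tx to clear all hops; remaining 97 packets each add one t_tx.
Total = (2+98-1)·t_tx + 2·t_prop = 99·0.350933 + 2·0.0714286 = 34.89 μs.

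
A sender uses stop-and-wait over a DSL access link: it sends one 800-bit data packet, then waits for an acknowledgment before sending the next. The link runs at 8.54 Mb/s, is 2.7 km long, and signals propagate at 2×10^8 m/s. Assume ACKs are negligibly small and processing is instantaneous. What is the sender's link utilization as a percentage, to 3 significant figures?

77.6 %

t_tx = L/R = 800/8540000 = 9.36768e-05 s.
t_prop = 2700/200000000 = 1.35e-05 s; RTT = 2.7e-05 s.
Cycle = t_tx + RTT = 0.000120677 s.
Utilization = t_tx / cycle = 9.36768e-05/0.000120677 = 77.6 %.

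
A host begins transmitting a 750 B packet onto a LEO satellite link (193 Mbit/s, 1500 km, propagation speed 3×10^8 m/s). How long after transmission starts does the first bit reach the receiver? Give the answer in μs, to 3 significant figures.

First bit experiences only propagation delay: d/s = 1500000/300000000 = 5000 μs.

5000 μs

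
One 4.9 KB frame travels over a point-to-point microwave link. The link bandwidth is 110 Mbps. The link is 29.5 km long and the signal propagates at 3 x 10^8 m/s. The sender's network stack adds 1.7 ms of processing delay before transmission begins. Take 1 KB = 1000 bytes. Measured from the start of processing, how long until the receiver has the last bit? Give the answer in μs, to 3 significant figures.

L = 39200 bits.
Transmission delay = L/R = 39200 / 110000000 = 356.364 μs.
Propagation delay = d/s = 29500 m / 300000000 m/s = 98.3333 μs.
Plus processing delay 1.7 ms = 1700 μs.
Total = 2150 μs.

2150 μs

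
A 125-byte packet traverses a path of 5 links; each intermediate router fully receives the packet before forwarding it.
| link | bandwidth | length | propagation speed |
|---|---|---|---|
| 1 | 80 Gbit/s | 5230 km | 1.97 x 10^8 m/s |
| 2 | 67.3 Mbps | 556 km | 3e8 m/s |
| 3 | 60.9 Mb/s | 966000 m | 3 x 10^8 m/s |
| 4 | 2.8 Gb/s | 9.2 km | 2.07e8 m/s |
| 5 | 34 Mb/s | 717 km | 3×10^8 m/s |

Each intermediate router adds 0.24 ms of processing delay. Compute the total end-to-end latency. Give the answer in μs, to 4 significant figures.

L = 125 × 8 = 1000 bits.
Transmission delays (L/R per hop): 0.0125, 14.8588, 16.4204, 0.357143, 29.4118 μs; sum = 61.0606 μs.
Propagation delays (d/s per hop): 26548.2, 1853.33, 3220, 44.4444, 2390 μs; sum = 34056 μs.
Processing at 4 router(s): 4 × 0.24 ms = 960 μs.
End-to-end = 35080 μs.

35080 μs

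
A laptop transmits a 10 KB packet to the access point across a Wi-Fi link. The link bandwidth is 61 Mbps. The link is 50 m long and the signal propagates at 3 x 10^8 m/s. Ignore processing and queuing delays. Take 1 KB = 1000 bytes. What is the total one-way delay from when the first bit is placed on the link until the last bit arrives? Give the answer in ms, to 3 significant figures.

L = 80000 bits.
Transmission delay = L/R = 80000 / 61000000 = 1.31148 ms.
Propagation delay = d/s = 50 m / 300000000 m/s = 0.000166667 ms.
Total = 1.31 ms.

1.31 ms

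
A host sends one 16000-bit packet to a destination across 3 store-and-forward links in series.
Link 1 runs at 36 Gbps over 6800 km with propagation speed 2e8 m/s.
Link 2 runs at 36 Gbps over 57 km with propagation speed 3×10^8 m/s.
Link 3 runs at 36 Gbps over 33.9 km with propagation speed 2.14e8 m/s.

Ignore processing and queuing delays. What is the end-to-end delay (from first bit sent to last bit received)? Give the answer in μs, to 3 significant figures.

Transmission delay per hop = L/R = 16000/36000000000 = 0.444444 μs; 3 hops → 1.33333 μs.
Propagation delays (d/s per hop): 34000, 190, 158.411 μs; sum = 34348.4 μs.
End-to-end = 34300 μs.

34300 μs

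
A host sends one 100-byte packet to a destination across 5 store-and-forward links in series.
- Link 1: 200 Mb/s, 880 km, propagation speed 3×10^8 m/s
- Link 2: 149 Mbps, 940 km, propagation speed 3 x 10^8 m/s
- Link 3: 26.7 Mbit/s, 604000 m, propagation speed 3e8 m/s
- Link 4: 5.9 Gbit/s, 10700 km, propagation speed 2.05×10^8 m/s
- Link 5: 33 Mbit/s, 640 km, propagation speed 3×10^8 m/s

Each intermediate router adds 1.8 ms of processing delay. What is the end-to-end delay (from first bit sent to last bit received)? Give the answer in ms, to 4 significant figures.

69.67 ms

L = 100 × 8 = 800 bits.
Transmission delays (L/R per hop): 0.004, 0.00536913, 0.0299625, 0.000135593, 0.0242424 ms; sum = 0.0637097 ms.
Propagation delays (d/s per hop): 2.93333, 3.13333, 2.01333, 52.1951, 2.13333 ms; sum = 62.4085 ms.
Processing at 4 router(s): 4 × 1.8 ms = 7.2 ms.
End-to-end = 69.67 ms.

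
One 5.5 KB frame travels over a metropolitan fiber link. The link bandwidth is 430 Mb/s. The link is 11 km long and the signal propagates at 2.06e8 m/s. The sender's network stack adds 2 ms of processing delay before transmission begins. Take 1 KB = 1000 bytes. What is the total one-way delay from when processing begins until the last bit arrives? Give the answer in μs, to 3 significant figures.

2160 μs

L = 44000 bits.
Transmission delay = L/R = 44000 / 430000000 = 102.326 μs.
Propagation delay = d/s = 11000 m / 206000000 m/s = 53.3981 μs.
Plus processing delay 2 ms = 2000 μs.
Total = 2160 μs.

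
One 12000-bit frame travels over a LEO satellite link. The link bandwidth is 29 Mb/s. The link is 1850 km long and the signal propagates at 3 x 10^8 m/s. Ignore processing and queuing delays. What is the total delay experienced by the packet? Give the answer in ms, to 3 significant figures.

Transmission delay = L/R = 12000 / 29000000 = 0.413793 ms.
Propagation delay = d/s = 1850000 m / 300000000 m/s = 6.16667 ms.
Total = 6.58 ms.

6.58 ms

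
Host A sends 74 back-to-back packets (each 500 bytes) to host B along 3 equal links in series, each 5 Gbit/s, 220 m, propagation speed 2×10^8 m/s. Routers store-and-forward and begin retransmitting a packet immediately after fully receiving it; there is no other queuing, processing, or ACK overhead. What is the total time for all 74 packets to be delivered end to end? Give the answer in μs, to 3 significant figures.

Per-hop transmission t_tx = L/R = 4000/5000000000 = 0.8 μs.
Per-hop propagation t_prop = 220/200000000 = 1.1 μs.
Pipeline fill: first packet needs 3·t_tx to clear all hops; remaining 73 packets each add one t_tx.
Total = (3+74-1)·t_tx + 3·t_prop = 76·0.8 + 3·1.1 = 64.1 μs.

64.1 μs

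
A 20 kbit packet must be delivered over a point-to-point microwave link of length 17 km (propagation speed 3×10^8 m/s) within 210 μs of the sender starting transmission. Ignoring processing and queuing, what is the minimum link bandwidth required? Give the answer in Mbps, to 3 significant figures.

130 Mbps

Propagation delay = 17000 / 300000000 = 56.6667 μs.
Transmission budget = 210 − 56.6667 = 153.333 μs.
R ≥ L / t_tx = 20000 bits / 0.000153333 s = 130 Mbps.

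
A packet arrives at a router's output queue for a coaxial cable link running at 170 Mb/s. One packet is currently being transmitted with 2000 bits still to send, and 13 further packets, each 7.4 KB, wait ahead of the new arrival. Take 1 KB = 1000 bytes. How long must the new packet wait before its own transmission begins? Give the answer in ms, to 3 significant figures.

4.54 ms

Each queued packet: L/R = 59200/170000000 = 0.348235 ms.
13 queued → 4.52706 ms.
Plus remaining 2000 bits of current packet: 0.0117647 ms.
Queuing delay = 4.54 ms.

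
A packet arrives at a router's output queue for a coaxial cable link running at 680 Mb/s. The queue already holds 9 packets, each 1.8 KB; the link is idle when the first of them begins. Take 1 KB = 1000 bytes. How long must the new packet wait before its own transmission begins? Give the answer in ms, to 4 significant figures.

0.1906 ms

Each queued packet: L/R = 14400/680000000 = 0.0211765 ms.
9 queued → 0.190588 ms.
Queuing delay = 0.1906 ms.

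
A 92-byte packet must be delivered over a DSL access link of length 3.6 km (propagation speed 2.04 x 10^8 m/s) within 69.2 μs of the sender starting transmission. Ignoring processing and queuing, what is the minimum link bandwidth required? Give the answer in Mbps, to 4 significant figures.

L = 736 bits.
Propagation delay = 3600 / 204000000 = 17.6471 μs.
Transmission budget = 69.2 − 17.6471 = 51.5529 μs.
R ≥ L / t_tx = 736 bits / 5.15529e-05 s = 14.28 Mbps.

14.28 Mbps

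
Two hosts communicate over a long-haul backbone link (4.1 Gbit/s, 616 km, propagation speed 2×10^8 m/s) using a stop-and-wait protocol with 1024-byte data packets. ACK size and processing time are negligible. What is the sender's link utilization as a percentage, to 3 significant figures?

t_tx = L/R = 8192/4.1e+09 = 1.99805e-06 s.
t_prop = 616000/200000000 = 0.00308 s; RTT = 0.00616 s.
Cycle = t_tx + RTT = 0.006162 s.
Utilization = t_tx / cycle = 1.99805e-06/0.006162 = 0.0324 %.

0.0324 %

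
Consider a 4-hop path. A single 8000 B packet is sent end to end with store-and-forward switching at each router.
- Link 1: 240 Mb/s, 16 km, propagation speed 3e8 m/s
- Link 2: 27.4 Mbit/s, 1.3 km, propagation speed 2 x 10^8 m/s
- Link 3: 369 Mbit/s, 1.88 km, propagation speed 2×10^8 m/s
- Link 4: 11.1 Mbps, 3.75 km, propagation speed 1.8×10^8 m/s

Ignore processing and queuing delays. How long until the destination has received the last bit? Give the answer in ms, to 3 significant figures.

L = 8000 × 8 = 64000 bits.
Transmission delays (L/R per hop): 0.266667, 2.33577, 0.173442, 5.76577 ms; sum = 8.54164 ms.
Propagation delays (d/s per hop): 0.0533333, 0.0065, 0.0094, 0.0208333 ms; sum = 0.0900667 ms.
End-to-end = 8.63 ms.

8.63 ms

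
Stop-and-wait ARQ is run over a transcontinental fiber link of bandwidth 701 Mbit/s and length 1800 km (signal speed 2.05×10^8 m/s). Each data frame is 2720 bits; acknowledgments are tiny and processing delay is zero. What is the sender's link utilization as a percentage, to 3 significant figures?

t_tx = L/R = 2720/701000000 = 3.88017e-06 s.
t_prop = 1800000/2.05e+08 = 0.00878049 s; RTT = 0.017561 s.
Cycle = t_tx + RTT = 0.0175649 s.
Utilization = t_tx / cycle = 3.88017e-06/0.0175649 = 0.0221 %.

0.0221 %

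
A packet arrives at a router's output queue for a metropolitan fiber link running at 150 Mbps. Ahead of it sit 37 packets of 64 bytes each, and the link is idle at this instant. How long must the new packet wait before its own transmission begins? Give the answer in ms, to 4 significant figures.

Each queued packet: L/R = 512/150000000 = 0.00341333 ms.
37 queued → 0.126293 ms.
Queuing delay = 0.1263 ms.

0.1263 ms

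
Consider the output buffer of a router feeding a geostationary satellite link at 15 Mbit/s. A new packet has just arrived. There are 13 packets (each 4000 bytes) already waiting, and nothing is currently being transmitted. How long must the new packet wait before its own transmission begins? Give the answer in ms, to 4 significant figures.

27.73 ms

Each queued packet: L/R = 32000/15000000 = 2.13333 ms.
13 queued → 27.7333 ms.
Queuing delay = 27.73 ms.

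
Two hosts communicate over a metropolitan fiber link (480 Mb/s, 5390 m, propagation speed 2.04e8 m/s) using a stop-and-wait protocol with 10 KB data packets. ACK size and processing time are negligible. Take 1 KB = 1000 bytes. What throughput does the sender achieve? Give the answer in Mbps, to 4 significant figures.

t_tx = L/R = 80000/480000000 = 0.000166667 s.
t_prop = 5390/204000000 = 2.64216e-05 s; RTT = 5.28431e-05 s.
Cycle = t_tx + RTT = 0.00021951 s.
Throughput = L / cycle = 80000 / 0.00021951 = 364.4 Mbps.

364.4 Mbps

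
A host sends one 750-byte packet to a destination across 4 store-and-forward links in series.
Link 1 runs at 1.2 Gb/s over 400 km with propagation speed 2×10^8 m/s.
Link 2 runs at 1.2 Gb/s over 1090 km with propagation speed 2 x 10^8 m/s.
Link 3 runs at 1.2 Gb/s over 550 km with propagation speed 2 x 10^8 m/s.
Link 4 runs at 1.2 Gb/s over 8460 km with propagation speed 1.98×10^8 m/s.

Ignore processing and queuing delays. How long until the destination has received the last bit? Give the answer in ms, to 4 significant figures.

52.95 ms

L = 750 × 8 = 6000 bits.
Transmission delay per hop = L/R = 6000/1200000000 = 0.005 ms; 4 hops → 0.02 ms.
Propagation delays (d/s per hop): 2, 5.45, 2.75, 42.7273 ms; sum = 52.9273 ms.
End-to-end = 52.95 ms.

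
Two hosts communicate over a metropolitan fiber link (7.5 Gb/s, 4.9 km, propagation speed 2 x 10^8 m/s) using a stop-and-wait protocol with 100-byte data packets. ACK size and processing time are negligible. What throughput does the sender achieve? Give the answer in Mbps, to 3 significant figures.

16.3 Mbps

t_tx = L/R = 800/7500000000 = 1.06667e-07 s.
t_prop = 4900/200000000 = 2.45e-05 s; RTT = 4.9e-05 s.
Cycle = t_tx + RTT = 4.91067e-05 s.
Throughput = L / cycle = 800 / 4.91067e-05 = 16.3 Mbps.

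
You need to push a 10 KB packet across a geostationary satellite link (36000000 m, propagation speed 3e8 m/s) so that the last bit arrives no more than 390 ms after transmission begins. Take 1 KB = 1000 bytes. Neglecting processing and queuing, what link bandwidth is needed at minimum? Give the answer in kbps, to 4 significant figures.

296.3 kbps

L = 80000 bits.
Propagation delay = 36000000 / 300000000 = 120 ms.
Transmission budget = 390 − 120 = 270 ms.
R ≥ L / t_tx = 80000 bits / 0.27 s = 296.3 kbps.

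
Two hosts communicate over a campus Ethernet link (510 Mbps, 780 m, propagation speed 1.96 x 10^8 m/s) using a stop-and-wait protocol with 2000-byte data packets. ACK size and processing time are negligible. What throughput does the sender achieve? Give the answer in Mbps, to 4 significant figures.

t_tx = L/R = 16000/510000000 = 3.13725e-05 s.
t_prop = 780/196000000 = 3.97959e-06 s; RTT = 7.95918e-06 s.
Cycle = t_tx + RTT = 3.93317e-05 s.
Throughput = L / cycle = 16000 / 3.93317e-05 = 406.8 Mbps.

406.8 Mbps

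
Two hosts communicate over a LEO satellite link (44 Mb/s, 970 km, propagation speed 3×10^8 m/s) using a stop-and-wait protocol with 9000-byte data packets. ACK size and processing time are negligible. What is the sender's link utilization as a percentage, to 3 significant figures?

20.2 %

t_tx = L/R = 72000/44000000 = 0.00163636 s.
t_prop = 970000/300000000 = 0.00323333 s; RTT = 0.00646667 s.
Cycle = t_tx + RTT = 0.00810303 s.
Utilization = t_tx / cycle = 0.00163636/0.00810303 = 20.2 %.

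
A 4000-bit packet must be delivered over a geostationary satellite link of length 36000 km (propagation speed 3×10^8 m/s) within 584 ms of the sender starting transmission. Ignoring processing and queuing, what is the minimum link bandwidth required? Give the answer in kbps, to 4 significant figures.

8.621 kbps

Propagation delay = 36000000 / 300000000 = 120 ms.
Transmission budget = 584 − 120 = 464 ms.
R ≥ L / t_tx = 4000 bits / 0.464 s = 8.621 kbps.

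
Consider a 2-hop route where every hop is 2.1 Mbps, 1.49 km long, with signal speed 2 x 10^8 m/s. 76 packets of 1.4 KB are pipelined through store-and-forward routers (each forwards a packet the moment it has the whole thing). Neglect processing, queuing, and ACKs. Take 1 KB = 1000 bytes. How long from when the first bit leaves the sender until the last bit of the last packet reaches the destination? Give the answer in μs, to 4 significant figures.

Per-hop transmission t_tx = L/R = 11200/2100000 = 5333.33 μs.
Per-hop propagation t_prop = 1490/200000000 = 7.45 μs.
Pipeline fill: first packet needs 2·t_tx to clear all hops; remaining 75 packets each add one t_tx.
Total = (2+76-1)·t_tx + 2·t_prop = 77·5333.33 + 2·7.45 = 410700 μs.

410700 μs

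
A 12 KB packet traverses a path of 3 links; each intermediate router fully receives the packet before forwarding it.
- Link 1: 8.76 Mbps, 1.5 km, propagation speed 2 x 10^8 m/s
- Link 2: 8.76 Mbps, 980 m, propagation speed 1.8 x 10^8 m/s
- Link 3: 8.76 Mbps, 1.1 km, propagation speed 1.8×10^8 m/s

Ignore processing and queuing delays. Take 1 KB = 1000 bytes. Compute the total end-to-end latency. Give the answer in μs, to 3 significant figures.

32900 μs

L = 96000 bits.
Transmission delay per hop = L/R = 96000/8760000 = 10958.9 μs; 3 hops → 32876.7 μs.
Propagation delays (d/s per hop): 7.5, 5.44444, 6.11111 μs; sum = 19.0556 μs.
End-to-end = 32900 μs.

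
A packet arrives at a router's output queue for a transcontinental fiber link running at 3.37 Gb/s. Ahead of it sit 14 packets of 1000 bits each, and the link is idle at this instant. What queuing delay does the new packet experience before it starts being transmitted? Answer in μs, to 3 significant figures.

4.15 μs

Each queued packet: L/R = 1000/3370000000 = 0.296736 μs.
14 queued → 4.1543 μs.
Queuing delay = 4.15 μs.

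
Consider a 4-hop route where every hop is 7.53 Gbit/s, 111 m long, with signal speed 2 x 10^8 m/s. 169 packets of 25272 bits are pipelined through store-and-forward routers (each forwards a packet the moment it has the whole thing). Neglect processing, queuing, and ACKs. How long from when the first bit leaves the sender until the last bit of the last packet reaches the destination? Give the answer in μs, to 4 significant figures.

579.5 μs

Per-hop transmission t_tx = L/R = 25272/7530000000 = 3.35618 μs.
Per-hop propagation t_prop = 111/200000000 = 0.555 μs.
Pipeline fill: first packet needs 4·t_tx to clear all hops; remaining 168 packets each add one t_tx.
Total = (4+169-1)·t_tx + 4·t_prop = 172·3.35618 + 4·0.555 = 579.5 μs.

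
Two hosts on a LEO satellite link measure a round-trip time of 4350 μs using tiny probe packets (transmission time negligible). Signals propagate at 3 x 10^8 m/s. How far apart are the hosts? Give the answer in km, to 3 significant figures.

One-way propagation = RTT/2 = 2175 μs.
d = s × t = 300000000 × 0.002175 = 653 km.

653 km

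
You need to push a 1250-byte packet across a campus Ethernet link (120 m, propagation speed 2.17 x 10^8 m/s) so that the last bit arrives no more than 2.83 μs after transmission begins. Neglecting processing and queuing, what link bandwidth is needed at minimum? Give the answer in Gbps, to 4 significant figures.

4.392 Gbps

L = 10000 bits.
Propagation delay = 120 / 217000000 = 0.552995 μs.
Transmission budget = 2.83 − 0.552995 = 2.277 μs.
R ≥ L / t_tx = 10000 bits / 2.277e-06 s = 4.392 Gbps.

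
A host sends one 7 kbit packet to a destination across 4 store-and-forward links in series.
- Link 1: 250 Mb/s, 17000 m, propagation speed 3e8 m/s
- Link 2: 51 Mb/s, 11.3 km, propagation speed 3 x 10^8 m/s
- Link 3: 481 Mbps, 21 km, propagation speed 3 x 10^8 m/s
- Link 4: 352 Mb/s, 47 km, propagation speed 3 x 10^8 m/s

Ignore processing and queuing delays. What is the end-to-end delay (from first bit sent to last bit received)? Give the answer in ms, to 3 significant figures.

0.521 ms

L = 7000 bits.
Transmission delays (L/R per hop): 0.028, 0.137255, 0.014553, 0.0198864 ms; sum = 0.199694 ms.
Propagation delays (d/s per hop): 0.0566667, 0.0376667, 0.07, 0.156667 ms; sum = 0.321 ms.
End-to-end = 0.521 ms.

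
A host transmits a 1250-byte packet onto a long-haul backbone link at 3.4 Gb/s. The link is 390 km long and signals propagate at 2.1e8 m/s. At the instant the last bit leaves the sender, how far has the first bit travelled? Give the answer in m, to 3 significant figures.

t_tx = L/R = 10000/3400000000 = 2.94118e-06 s.
Distance = s × t_tx = 210000000 × 2.94118e-06 = 618 m.

618 m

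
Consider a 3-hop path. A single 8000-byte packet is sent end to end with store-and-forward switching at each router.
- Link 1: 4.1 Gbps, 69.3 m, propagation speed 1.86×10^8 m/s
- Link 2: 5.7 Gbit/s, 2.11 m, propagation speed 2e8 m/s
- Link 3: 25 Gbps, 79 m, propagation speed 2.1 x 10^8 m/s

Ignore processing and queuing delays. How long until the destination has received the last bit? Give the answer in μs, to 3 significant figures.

30.2 μs

L = 8000 × 8 = 64000 bits.
Transmission delays (L/R per hop): 15.6098, 11.2281, 2.56 μs; sum = 29.3978 μs.
Propagation delays (d/s per hop): 0.372581, 0.01055, 0.37619 μs; sum = 0.759321 μs.
End-to-end = 30.2 μs.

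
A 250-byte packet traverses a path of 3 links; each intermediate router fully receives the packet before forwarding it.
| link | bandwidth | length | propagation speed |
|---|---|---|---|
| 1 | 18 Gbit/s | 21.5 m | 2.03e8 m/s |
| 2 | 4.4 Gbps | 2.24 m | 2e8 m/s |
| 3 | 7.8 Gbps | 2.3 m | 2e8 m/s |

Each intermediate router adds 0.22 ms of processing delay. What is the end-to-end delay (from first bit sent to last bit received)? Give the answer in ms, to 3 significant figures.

L = 250 × 8 = 2000 bits.
Transmission delays (L/R per hop): 0.000111111, 0.000454545, 0.00025641 ms; sum = 0.000822067 ms.
Propagation delays (d/s per hop): 0.000105911, 1.12e-05, 1.15e-05 ms; sum = 0.000128611 ms.
Processing at 2 router(s): 2 × 0.22 ms = 0.44 ms.
End-to-end = 0.441 ms.

0.441 ms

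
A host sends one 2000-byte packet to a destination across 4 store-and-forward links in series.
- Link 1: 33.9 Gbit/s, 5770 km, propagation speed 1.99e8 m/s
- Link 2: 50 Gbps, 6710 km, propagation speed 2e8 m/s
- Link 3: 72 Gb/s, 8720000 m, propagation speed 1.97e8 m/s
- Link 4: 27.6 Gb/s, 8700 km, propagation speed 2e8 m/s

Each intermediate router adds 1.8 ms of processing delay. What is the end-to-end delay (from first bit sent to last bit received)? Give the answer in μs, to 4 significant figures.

L = 2000 × 8 = 16000 bits.
Transmission delays (L/R per hop): 0.471976, 0.32, 0.222222, 0.57971 μs; sum = 1.59391 μs.
Propagation delays (d/s per hop): 28995, 33550, 44264, 43500 μs; sum = 150309 μs.
Processing at 3 router(s): 3 × 1.8 ms = 5400 μs.
End-to-end = 155700 μs.

155700 μs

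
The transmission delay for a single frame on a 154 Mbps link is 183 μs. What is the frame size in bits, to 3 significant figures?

28200 bits

L = R × t_tx = 154000000 b/s × 0.000183 s = 28182 bits.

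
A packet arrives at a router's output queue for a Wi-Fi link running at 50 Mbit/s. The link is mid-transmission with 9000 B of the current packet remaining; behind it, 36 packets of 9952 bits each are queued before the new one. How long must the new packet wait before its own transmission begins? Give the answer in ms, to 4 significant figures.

8.605 ms

Each queued packet: L/R = 9952/50000000 = 0.19904 ms.
36 queued → 7.16544 ms.
Plus remaining 72000 bits of current packet: 1.44 ms.
Queuing delay = 8.605 ms.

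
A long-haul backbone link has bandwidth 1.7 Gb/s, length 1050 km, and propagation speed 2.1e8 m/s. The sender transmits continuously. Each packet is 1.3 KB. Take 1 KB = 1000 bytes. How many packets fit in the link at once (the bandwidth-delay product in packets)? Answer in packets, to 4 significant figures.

Propagation delay = 1050000 / 210000000 = 0.005 s.
BDP = R × t_prop = 1700000000 × 0.005 = 8500000 bits.
In packets of 10400 bits: 817.3 packets.

817.3 packets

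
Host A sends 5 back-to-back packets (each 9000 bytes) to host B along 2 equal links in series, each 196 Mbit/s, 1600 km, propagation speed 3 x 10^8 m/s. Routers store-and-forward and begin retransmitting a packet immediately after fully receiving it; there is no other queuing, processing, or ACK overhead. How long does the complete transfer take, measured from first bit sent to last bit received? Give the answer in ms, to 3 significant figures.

12.9 ms

Per-hop transmission t_tx = L/R = 72000/196000000 = 0.367347 ms.
Per-hop propagation t_prop = 1600000/300000000 = 5.33333 ms.
Pipeline fill: first packet needs 2·t_tx to clear all hops; remaining 4 packets each add one t_tx.
Total = (2+5-1)·t_tx + 2·t_prop = 6·0.367347 + 2·5.33333 = 12.9 ms.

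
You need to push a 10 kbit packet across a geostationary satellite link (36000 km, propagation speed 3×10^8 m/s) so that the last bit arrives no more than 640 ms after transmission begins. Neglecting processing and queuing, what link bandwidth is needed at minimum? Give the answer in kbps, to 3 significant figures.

Propagation delay = 36000000 / 300000000 = 120 ms.
Transmission budget = 640 − 120 = 520 ms.
R ≥ L / t_tx = 10000 bits / 0.52 s = 19.2 kbps.

19.2 kbps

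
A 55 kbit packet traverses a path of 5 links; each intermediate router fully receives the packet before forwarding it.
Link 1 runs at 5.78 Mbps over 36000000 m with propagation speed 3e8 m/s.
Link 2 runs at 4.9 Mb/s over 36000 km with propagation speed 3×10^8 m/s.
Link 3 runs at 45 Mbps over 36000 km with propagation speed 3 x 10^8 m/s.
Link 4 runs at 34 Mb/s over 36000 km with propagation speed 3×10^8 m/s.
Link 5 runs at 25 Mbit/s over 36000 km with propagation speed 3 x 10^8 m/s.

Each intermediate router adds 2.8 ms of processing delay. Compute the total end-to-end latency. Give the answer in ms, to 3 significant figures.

L = 55000 bits.
Transmission delays (L/R per hop): 9.51557, 11.2245, 1.22222, 1.61765, 2.2 ms; sum = 25.7799 ms.
Propagation delays (d/s per hop): 120, 120, 120, 120, 120 ms; sum = 600 ms.
Processing at 4 router(s): 4 × 2.8 ms = 11.2 ms.
End-to-end = 637 ms.

637 ms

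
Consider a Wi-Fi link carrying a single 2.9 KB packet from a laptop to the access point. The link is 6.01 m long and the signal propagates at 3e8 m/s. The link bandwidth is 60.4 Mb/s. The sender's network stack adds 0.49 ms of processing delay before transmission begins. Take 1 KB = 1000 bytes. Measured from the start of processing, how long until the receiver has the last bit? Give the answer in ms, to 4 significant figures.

0.8741 ms

L = 23200 bits.
Transmission delay = L/R = 23200 / 60400000 = 0.384106 ms.
Propagation delay = d/s = 6.01 m / 300000000 m/s = 2.00333e-05 ms.
Plus processing delay 0.49 ms = 0.49 ms.
Total = 0.8741 ms.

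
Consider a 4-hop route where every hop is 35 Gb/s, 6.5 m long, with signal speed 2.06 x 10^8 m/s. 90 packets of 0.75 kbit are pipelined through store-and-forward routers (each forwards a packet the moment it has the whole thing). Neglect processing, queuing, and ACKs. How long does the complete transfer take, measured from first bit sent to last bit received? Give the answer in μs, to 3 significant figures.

2.12 μs

Per-hop transmission t_tx = L/R = 750/35000000000 = 0.0214286 μs.
Per-hop propagation t_prop = 6.5/206000000 = 0.0315534 μs.
Pipeline fill: first packet needs 4·t_tx to clear all hops; remaining 89 packets each add one t_tx.
Total = (4+90-1)·t_tx + 4·t_prop = 93·0.0214286 + 4·0.0315534 = 2.12 μs.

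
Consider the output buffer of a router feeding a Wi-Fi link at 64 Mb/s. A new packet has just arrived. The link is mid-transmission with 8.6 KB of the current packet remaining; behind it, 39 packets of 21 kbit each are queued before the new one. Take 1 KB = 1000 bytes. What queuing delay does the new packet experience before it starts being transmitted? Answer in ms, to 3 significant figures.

Each queued packet: L/R = 21000/64000000 = 0.328125 ms.
39 queued → 12.7969 ms.
Plus remaining 68800 bits of current packet: 1.075 ms.
Queuing delay = 13.9 ms.

13.9 ms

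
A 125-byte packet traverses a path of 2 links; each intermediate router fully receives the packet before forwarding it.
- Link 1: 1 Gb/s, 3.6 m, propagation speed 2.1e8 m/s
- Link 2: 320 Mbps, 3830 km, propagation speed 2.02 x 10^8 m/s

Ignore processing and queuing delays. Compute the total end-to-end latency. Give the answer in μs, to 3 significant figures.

L = 125 × 8 = 1000 bits.
Transmission delays (L/R per hop): 1, 3.125 μs; sum = 4.125 μs.
Propagation delays (d/s per hop): 0.0171429, 18960.4 μs; sum = 18960.4 μs.
End-to-end = 19000 μs.

19000 μs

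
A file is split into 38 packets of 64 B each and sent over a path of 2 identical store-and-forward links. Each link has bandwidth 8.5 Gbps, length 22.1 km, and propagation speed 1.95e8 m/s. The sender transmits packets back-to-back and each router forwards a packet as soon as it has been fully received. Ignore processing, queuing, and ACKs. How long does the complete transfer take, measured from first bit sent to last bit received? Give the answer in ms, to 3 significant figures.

Per-hop transmission t_tx = L/R = 512/8500000000 = 6.02353e-05 ms.
Per-hop propagation t_prop = 22100/195000000 = 0.113333 ms.
Pipeline fill: first packet needs 2·t_tx to clear all hops; remaining 37 packets each add one t_tx.
Total = (2+38-1)·t_tx + 2·t_prop = 39·6.02353e-05 + 2·0.113333 = 0.229 ms.

0.229 ms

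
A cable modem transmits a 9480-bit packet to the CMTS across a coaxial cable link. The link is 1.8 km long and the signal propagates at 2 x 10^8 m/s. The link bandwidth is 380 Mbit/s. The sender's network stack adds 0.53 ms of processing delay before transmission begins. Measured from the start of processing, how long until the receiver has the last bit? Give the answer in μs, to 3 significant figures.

564 μs

Transmission delay = L/R = 9480 / 380000000 = 24.9474 μs.
Propagation delay = d/s = 1800 m / 200000000 m/s = 9 μs.
Plus processing delay 0.53 ms = 530 μs.
Total = 564 μs.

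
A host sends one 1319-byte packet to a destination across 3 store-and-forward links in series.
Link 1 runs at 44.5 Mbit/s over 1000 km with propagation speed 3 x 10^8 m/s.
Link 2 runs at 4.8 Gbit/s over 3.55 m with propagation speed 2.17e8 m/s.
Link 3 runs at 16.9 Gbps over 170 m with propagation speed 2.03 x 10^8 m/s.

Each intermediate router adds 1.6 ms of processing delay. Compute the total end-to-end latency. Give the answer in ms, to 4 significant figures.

L = 1319 × 8 = 10552 bits.
Transmission delays (L/R per hop): 0.237124, 0.00219833, 0.000624379 ms; sum = 0.239946 ms.
Propagation delays (d/s per hop): 3.33333, 1.63594e-05, 0.000837438 ms; sum = 3.33419 ms.
Processing at 2 router(s): 2 × 1.6 ms = 3.2 ms.
End-to-end = 6.774 ms.

6.774 ms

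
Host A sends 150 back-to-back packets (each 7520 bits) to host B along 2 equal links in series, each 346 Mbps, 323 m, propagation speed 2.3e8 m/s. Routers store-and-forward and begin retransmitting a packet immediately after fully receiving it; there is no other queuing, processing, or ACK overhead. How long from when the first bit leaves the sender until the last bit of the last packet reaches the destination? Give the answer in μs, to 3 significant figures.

Per-hop transmission t_tx = L/R = 7520/346000000 = 21.7341 μs.
Per-hop propagation t_prop = 323/2.3e+08 = 1.40435 μs.
Pipeline fill: first packet needs 2·t_tx to clear all hops; remaining 149 packets each add one t_tx.
Total = (2+150-1)·t_tx + 2·t_prop = 151·21.7341 + 2·1.40435 = 3280 μs.

3280 μs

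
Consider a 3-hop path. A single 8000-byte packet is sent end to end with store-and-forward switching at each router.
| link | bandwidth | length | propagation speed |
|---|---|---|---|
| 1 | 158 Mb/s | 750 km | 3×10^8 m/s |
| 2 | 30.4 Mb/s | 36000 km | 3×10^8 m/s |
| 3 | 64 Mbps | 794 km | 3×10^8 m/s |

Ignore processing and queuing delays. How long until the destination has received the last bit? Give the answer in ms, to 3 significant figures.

129 ms

L = 8000 × 8 = 64000 bits.
Transmission delays (L/R per hop): 0.405063, 2.10526, 1 ms; sum = 3.51033 ms.
Propagation delays (d/s per hop): 2.5, 120, 2.64667 ms; sum = 125.147 ms.
End-to-end = 129 ms.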